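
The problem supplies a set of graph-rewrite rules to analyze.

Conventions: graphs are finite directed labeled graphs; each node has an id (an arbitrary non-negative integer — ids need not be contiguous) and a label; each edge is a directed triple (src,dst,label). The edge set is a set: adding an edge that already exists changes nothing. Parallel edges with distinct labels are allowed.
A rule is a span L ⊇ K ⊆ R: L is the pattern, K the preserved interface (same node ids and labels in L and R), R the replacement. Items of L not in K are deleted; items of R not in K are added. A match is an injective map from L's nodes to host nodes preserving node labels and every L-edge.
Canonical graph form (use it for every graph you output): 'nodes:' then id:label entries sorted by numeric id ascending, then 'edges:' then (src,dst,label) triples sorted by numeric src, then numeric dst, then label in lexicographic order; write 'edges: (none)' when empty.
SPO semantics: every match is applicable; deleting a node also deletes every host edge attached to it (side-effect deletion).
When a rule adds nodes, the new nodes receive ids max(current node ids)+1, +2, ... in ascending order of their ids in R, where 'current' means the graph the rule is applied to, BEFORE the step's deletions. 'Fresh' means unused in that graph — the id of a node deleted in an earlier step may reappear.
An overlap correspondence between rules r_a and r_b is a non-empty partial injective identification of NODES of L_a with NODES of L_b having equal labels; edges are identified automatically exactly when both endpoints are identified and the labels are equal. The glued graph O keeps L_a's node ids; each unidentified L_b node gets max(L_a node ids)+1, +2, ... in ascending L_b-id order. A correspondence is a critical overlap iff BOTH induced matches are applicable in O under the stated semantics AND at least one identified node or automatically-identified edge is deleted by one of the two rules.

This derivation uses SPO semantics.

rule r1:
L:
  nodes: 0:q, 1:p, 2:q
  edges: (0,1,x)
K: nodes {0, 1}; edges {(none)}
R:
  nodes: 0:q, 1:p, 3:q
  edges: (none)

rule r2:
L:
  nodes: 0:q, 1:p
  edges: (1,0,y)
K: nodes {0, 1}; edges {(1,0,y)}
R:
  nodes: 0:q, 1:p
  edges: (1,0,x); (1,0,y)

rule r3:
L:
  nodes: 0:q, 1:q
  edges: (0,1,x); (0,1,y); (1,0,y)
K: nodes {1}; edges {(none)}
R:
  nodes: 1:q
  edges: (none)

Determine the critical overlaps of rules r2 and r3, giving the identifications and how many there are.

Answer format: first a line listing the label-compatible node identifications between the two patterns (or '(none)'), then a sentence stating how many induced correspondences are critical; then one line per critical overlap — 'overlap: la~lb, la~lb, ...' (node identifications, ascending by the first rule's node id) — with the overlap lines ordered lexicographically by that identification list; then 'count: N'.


label-compatible node identifications between L(r2) and L(r3): 0~0, 0~1
1 of the induced correspondences is a critical overlap of r2 and r3.
overlap: 0~0
count: 1


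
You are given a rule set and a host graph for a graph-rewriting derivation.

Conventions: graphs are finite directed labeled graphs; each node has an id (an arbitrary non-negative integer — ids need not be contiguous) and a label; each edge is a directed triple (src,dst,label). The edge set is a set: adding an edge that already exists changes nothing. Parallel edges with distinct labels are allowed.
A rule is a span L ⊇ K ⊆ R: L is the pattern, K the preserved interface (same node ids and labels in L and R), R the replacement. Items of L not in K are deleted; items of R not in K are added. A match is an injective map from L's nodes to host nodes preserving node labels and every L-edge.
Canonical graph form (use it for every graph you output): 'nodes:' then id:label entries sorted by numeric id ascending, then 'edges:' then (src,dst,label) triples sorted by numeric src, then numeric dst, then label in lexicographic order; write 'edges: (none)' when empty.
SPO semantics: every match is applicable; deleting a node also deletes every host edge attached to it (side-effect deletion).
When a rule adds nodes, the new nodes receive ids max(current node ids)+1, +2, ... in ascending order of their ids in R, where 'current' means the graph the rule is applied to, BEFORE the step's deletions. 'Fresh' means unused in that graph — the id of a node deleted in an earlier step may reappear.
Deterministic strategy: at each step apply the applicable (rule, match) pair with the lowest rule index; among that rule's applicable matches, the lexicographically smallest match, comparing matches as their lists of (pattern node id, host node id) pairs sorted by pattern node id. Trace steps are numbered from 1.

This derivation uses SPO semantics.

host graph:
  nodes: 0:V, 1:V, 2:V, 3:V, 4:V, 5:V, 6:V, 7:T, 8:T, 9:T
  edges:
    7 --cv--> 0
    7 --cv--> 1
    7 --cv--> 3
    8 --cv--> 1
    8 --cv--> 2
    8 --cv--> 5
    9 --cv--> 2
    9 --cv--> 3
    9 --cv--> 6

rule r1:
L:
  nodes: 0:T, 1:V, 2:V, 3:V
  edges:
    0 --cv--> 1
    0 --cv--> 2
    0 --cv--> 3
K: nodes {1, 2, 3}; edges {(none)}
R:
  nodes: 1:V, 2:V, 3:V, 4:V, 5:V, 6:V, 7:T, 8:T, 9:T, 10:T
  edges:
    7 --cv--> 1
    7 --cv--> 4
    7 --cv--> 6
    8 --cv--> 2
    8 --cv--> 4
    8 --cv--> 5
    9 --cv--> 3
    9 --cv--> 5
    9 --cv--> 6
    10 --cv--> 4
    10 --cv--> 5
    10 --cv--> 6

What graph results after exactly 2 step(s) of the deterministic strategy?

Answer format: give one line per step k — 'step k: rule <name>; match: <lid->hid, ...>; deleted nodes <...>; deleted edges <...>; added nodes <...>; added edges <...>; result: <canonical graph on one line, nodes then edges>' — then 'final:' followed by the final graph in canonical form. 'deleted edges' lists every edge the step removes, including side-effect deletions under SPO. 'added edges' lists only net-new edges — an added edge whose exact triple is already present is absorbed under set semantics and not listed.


step 1: rule r1; match: 0->7, 1->0, 2->1, 3->3; deleted nodes 7; deleted edges (7,0,cv); (7,1,cv); (7,3,cv); added nodes 10, 11, 12, 13, 14, 15, 16; added edges (13,0,cv); (13,10,cv); (13,12,cv); (14,1,cv); (14,10,cv); (14,11,cv); (15,3,cv); (15,11,cv); (15,12,cv); (16,10,cv); (16,11,cv); (16,12,cv); result: nodes: 0:V, 1:V, 2:V, 3:V, 4:V, 5:V, 6:V, 8:T, 9:T, 10:V, 11:V, 12:V, 13:T, 14:T, 15:T, 16:T edges: (8,1,cv); (8,2,cv); (8,5,cv); (9,2,cv); (9,3,cv); (9,6,cv); (13,0,cv); (13,10,cv); (13,12,cv); (14,1,cv); (14,10,cv); (14,11,cv); (15,3,cv); (15,11,cv); (15,12,cv); (16,10,cv); (16,11,cv); (16,12,cv)
step 2: rule r1; match: 0->8, 1->1, 2->2, 3->5; deleted nodes 8; deleted edges (8,1,cv); (8,2,cv); (8,5,cv); added nodes 17, 18, 19, 20, 21, 22, 23; added edges (20,1,cv); (20,17,cv); (20,19,cv); (21,2,cv); (21,17,cv); (21,18,cv); (22,5,cv); (22,18,cv); (22,19,cv); (23,17,cv); (23,18,cv); (23,19,cv); result: nodes: 0:V, 1:V, 2:V, 3:V, 4:V, 5:V, 6:V, 9:T, 10:V, 11:V, 12:V, 13:T, 14:T, 15:T, 16:T, 17:V, 18:V, 19:V, 20:T, 21:T, 22:T, 23:T edges: (9,2,cv); (9,3,cv); (9,6,cv); (13,0,cv); (13,10,cv); (13,12,cv); (14,1,cv); (14,10,cv); (14,11,cv); (15,3,cv); (15,11,cv); (15,12,cv); (16,10,cv); (16,11,cv); (16,12,cv); (20,1,cv); (20,17,cv); (20,19,cv); (21,2,cv); (21,17,cv); (21,18,cv); (22,5,cv); (22,18,cv); (22,19,cv); (23,17,cv); (23,18,cv); (23,19,cv)
final:
nodes: 0:V, 1:V, 2:V, 3:V, 4:V, 5:V, 6:V, 9:T, 10:V, 11:V, 12:V, 13:T, 14:T, 15:T, 16:T, 17:V, 18:V, 19:V, 20:T, 21:T, 22:T, 23:T
edges: (9,2,cv); (9,3,cv); (9,6,cv); (13,0,cv); (13,10,cv); (13,12,cv); (14,1,cv); (14,10,cv); (14,11,cv); (15,3,cv); (15,11,cv); (15,12,cv); (16,10,cv); (16,11,cv); (16,12,cv); (20,1,cv); (20,17,cv); (20,19,cv); (21,2,cv); (21,17,cv); (21,18,cv); (22,5,cv); (22,18,cv); (22,19,cv); (23,17,cv); (23,18,cv); (23,19,cv)


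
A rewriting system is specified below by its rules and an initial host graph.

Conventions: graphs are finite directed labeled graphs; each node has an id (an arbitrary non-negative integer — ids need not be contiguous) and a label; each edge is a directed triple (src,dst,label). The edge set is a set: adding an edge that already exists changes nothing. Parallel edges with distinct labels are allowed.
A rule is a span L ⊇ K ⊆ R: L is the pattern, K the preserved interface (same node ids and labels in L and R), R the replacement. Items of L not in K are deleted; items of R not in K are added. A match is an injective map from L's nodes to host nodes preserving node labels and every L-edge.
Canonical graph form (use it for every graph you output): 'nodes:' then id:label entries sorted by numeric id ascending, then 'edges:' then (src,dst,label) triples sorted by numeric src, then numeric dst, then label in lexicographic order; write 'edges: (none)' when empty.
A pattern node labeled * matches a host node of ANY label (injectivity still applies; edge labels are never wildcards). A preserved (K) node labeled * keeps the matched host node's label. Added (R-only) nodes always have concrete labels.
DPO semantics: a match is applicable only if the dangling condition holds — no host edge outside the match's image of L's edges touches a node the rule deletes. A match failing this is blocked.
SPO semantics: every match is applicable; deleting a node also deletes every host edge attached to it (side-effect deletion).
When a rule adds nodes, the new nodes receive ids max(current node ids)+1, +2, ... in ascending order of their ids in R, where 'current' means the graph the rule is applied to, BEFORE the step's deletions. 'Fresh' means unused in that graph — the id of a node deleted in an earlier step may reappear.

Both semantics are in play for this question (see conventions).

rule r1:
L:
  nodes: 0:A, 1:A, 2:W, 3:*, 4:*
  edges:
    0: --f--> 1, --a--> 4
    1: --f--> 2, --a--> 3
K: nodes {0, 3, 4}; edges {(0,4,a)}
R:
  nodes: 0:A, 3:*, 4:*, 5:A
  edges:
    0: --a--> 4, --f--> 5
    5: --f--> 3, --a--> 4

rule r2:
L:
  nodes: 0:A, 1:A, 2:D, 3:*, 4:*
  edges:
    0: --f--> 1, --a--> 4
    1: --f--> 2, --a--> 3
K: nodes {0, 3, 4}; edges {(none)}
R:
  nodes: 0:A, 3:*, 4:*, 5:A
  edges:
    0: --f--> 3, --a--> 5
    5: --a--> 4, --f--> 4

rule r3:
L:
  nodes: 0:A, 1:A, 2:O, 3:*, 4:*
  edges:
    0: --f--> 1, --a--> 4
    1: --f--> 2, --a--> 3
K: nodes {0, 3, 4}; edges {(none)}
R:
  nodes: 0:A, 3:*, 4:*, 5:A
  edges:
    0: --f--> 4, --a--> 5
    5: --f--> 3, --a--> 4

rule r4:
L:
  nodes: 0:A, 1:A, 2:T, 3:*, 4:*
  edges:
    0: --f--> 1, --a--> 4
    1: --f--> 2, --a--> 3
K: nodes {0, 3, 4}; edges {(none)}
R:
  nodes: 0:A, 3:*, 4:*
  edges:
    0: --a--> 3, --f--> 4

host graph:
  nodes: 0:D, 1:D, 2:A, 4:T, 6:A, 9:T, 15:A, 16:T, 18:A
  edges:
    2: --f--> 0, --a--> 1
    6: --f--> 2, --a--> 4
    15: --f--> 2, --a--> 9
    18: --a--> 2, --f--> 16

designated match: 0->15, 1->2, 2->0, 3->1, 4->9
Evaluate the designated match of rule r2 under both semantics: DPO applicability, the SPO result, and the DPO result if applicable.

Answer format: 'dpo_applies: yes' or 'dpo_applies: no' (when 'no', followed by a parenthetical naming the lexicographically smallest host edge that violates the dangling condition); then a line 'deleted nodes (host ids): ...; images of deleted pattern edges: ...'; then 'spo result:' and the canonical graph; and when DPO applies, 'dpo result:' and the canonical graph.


dpo_applies: no
(the rule deletes node 2, which keeps host edge (6,2,f) outside the match image — the dangling condition fails, DPO blocks; SPO proceeds and side-deletes such edges)
deleted nodes (host ids): 0, 2; images of deleted pattern edges: (2,0,f); (2,1,a); (15,2,f); (15,9,a)
spo result:
nodes: 1:D, 4:T, 6:A, 9:T, 15:A, 16:T, 18:A, 19:A
edges: (6,4,a); (15,1,f); (15,19,a); (18,16,f); (19,9,a); (19,9,f)


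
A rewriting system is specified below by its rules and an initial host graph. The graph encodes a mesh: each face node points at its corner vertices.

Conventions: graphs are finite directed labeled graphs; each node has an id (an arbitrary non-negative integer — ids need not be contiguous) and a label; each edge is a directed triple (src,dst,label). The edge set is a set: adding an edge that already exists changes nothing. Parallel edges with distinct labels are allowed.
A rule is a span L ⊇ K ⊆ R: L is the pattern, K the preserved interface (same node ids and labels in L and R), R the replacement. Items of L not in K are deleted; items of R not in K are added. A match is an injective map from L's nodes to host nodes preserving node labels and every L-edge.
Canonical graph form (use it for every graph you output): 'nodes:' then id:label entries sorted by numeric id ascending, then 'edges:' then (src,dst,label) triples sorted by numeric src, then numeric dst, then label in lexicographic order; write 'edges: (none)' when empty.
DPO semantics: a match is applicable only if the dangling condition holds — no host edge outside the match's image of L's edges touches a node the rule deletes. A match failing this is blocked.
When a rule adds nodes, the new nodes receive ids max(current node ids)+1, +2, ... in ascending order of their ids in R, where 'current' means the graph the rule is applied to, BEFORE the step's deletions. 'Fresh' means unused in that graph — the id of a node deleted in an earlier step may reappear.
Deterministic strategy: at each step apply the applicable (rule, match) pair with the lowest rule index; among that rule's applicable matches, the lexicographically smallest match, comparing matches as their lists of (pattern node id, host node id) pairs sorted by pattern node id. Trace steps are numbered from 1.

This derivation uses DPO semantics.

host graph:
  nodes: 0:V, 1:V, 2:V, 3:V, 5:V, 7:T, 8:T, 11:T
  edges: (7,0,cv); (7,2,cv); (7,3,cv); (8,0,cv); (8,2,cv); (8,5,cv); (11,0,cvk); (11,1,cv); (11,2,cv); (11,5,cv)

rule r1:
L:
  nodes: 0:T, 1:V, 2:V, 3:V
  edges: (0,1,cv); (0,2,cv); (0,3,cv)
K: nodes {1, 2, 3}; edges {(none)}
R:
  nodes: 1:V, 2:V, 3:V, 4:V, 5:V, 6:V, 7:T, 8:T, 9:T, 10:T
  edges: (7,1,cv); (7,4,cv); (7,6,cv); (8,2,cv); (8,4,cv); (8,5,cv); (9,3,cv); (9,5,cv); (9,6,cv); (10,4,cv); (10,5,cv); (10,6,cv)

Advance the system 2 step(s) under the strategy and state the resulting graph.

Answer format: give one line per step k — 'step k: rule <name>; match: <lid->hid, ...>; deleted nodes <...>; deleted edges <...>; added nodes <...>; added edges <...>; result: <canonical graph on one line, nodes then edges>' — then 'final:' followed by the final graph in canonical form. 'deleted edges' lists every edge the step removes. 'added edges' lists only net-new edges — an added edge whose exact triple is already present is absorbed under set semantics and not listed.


step 1: rule r1; match: 0->7, 1->0, 2->2, 3->3; deleted nodes 7; deleted edges (7,0,cv); (7,2,cv); (7,3,cv); added nodes 12, 13, 14, 15, 16, 17, 18; added edges (15,0,cv); (15,12,cv); (15,14,cv); (16,2,cv); (16,12,cv); (16,13,cv); (17,3,cv); (17,13,cv); (17,14,cv); (18,12,cv); (18,13,cv); (18,14,cv); result: nodes: 0:V, 1:V, 2:V, 3:V, 5:V, 8:T, 11:T, 12:V, 13:V, 14:V, 15:T, 16:T, 17:T, 18:T edges: (8,0,cv); (8,2,cv); (8,5,cv); (11,0,cvk); (11,1,cv); (11,2,cv); (11,5,cv); (15,0,cv); (15,12,cv); (15,14,cv); (16,2,cv); (16,12,cv); (16,13,cv); (17,3,cv); (17,13,cv); (17,14,cv); (18,12,cv); (18,13,cv); (18,14,cv)
step 2: rule r1; match: 0->8, 1->0, 2->2, 3->5; deleted nodes 8; deleted edges (8,0,cv); (8,2,cv); (8,5,cv); added nodes 19, 20, 21, 22, 23, 24, 25; added edges (22,0,cv); (22,19,cv); (22,21,cv); (23,2,cv); (23,19,cv); (23,20,cv); (24,5,cv); (24,20,cv); (24,21,cv); (25,19,cv); (25,20,cv); (25,21,cv); result: nodes: 0:V, 1:V, 2:V, 3:V, 5:V, 11:T, 12:V, 13:V, 14:V, 15:T, 16:T, 17:T, 18:T, 19:V, 20:V, 21:V, 22:T, 23:T, 24:T, 25:T edges: (11,0,cvk); (11,1,cv); (11,2,cv); (11,5,cv); (15,0,cv); (15,12,cv); (15,14,cv); (16,2,cv); (16,12,cv); (16,13,cv); (17,3,cv); (17,13,cv); (17,14,cv); (18,12,cv); (18,13,cv); (18,14,cv); (22,0,cv); (22,19,cv); (22,21,cv); (23,2,cv); (23,19,cv); (23,20,cv); (24,5,cv); (24,20,cv); (24,21,cv); (25,19,cv); (25,20,cv); (25,21,cv)
final:
nodes: 0:V, 1:V, 2:V, 3:V, 5:V, 11:T, 12:V, 13:V, 14:V, 15:T, 16:T, 17:T, 18:T, 19:V, 20:V, 21:V, 22:T, 23:T, 24:T, 25:T
edges: (11,0,cvk); (11,1,cv); (11,2,cv); (11,5,cv); (15,0,cv); (15,12,cv); (15,14,cv); (16,2,cv); (16,12,cv); (16,13,cv); (17,3,cv); (17,13,cv); (17,14,cv); (18,12,cv); (18,13,cv); (18,14,cv); (22,0,cv); (22,19,cv); (22,21,cv); (23,2,cv); (23,19,cv); (23,20,cv); (24,5,cv); (24,20,cv); (24,21,cv); (25,19,cv); (25,20,cv); (25,21,cv)


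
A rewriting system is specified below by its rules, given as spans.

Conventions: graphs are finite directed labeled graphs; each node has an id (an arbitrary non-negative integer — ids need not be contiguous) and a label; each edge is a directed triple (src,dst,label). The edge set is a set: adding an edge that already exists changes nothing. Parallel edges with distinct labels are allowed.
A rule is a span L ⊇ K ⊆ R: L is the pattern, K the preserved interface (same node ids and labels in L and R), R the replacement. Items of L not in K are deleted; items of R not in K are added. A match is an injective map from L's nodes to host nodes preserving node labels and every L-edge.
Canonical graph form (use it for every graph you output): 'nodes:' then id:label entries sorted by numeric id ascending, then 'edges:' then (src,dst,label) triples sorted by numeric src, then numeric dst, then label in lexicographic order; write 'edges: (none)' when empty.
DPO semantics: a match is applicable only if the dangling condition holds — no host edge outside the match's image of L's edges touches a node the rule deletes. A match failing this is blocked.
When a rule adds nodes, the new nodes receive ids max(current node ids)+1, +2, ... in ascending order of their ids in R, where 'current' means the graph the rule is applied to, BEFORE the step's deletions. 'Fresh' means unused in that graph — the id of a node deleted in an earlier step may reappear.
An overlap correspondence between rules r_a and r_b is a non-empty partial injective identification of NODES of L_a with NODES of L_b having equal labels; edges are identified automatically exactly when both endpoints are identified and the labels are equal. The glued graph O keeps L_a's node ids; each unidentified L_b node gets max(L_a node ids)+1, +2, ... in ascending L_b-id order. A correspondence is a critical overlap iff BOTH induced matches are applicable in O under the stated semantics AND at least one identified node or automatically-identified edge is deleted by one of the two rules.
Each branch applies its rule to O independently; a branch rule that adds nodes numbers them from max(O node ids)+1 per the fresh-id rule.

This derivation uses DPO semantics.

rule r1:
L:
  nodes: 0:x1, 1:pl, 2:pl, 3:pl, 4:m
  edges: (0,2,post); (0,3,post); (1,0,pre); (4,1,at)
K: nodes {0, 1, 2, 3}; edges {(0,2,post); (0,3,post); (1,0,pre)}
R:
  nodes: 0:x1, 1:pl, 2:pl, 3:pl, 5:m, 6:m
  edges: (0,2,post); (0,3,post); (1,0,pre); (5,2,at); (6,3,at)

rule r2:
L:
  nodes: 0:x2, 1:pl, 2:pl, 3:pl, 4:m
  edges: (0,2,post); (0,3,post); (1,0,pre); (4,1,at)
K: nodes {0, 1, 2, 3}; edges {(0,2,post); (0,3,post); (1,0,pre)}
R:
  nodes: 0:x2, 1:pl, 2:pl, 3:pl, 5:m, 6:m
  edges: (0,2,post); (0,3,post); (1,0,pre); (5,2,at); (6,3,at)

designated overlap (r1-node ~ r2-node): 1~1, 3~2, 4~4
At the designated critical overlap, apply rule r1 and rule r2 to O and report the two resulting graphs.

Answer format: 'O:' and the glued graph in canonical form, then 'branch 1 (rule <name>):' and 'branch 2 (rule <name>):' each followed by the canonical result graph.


O:
nodes: 0:x1, 1:pl, 2:pl, 3:pl, 4:m, 5:x2, 6:pl
edges: (0,2,post); (0,3,post); (1,0,pre); (1,5,pre); (4,1,at); (5,3,post); (5,6,post)
branch 1 (rule r1):
nodes: 0:x1, 1:pl, 2:pl, 3:pl, 5:x2, 6:pl, 7:m, 8:m
edges: (0,2,post); (0,3,post); (1,0,pre); (1,5,pre); (5,3,post); (5,6,post); (7,2,at); (8,3,at)
branch 2 (rule r2):
nodes: 0:x1, 1:pl, 2:pl, 3:pl, 5:x2, 6:pl, 7:m, 8:m
edges: (0,2,post); (0,3,post); (1,0,pre); (1,5,pre); (5,3,post); (5,6,post); (7,3,at); (8,6,at)


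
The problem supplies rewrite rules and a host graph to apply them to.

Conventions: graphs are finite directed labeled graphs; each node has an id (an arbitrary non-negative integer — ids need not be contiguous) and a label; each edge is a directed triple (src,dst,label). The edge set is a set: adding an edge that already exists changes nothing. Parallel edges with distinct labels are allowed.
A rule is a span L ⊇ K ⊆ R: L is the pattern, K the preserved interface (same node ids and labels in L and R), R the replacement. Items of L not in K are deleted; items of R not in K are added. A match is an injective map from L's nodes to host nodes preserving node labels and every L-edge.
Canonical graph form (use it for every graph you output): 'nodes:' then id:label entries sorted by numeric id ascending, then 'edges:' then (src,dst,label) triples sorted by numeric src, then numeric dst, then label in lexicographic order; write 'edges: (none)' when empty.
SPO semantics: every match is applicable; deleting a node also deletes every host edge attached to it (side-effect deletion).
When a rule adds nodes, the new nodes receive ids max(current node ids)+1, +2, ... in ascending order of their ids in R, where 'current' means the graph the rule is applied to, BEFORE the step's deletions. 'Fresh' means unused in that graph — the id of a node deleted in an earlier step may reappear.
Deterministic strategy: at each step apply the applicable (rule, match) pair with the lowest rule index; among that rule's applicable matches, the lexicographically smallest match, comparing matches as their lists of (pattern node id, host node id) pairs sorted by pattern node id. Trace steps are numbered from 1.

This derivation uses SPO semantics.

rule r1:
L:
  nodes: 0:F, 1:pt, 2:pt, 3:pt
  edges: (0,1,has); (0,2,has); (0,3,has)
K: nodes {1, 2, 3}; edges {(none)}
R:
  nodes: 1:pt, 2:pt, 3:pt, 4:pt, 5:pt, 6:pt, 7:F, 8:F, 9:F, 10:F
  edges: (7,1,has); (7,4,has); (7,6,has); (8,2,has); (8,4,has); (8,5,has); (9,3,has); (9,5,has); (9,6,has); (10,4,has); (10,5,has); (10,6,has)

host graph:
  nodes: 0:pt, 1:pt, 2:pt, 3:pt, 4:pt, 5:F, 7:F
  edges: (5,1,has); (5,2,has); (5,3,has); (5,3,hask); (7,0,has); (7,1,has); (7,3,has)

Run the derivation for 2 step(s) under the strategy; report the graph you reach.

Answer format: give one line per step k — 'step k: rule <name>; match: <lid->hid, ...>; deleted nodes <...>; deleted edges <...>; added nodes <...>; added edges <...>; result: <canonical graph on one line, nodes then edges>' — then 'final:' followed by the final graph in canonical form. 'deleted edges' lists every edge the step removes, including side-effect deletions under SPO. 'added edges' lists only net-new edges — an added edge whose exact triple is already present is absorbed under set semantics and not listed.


step 1: rule r1; match: 0->5, 1->1, 2->2, 3->3; deleted nodes 5; deleted edges (5,1,has); (5,2,has); (5,3,has); (5,3,hask); added nodes 8, 9, 10, 11, 12, 13, 14; added edges (11,1,has); (11,8,has); (11,10,has); (12,2,has); (12,8,has); (12,9,has); (13,3,has); (13,9,has); (13,10,has); (14,8,has); (14,9,has); (14,10,has); result: nodes: 0:pt, 1:pt, 2:pt, 3:pt, 4:pt, 7:F, 8:pt, 9:pt, 10:pt, 11:F, 12:F, 13:F, 14:F edges: (7,0,has); (7,1,has); (7,3,has); (11,1,has); (11,8,has); (11,10,has); (12,2,has); (12,8,has); (12,9,has); (13,3,has); (13,9,has); (13,10,has); (14,8,has); (14,9,has); (14,10,has)
step 2: rule r1; match: 0->7, 1->0, 2->1, 3->3; deleted nodes 7; deleted edges (7,0,has); (7,1,has); (7,3,has); added nodes 15, 16, 17, 18, 19, 20, 21; added edges (18,0,has); (18,15,has); (18,17,has); (19,1,has); (19,15,has); (19,16,has); (20,3,has); (20,16,has); (20,17,has); (21,15,has); (21,16,has); (21,17,has); result: nodes: 0:pt, 1:pt, 2:pt, 3:pt, 4:pt, 8:pt, 9:pt, 10:pt, 11:F, 12:F, 13:F, 14:F, 15:pt, 16:pt, 17:pt, 18:F, 19:F, 20:F, 21:F edges: (11,1,has); (11,8,has); (11,10,has); (12,2,has); (12,8,has); (12,9,has); (13,3,has); (13,9,has); (13,10,has); (14,8,has); (14,9,has); (14,10,has); (18,0,has); (18,15,has); (18,17,has); (19,1,has); (19,15,has); (19,16,has); (20,3,has); (20,16,has); (20,17,has); (21,15,has); (21,16,has); (21,17,has)
final:
nodes: 0:pt, 1:pt, 2:pt, 3:pt, 4:pt, 8:pt, 9:pt, 10:pt, 11:F, 12:F, 13:F, 14:F, 15:pt, 16:pt, 17:pt, 18:F, 19:F, 20:F, 21:F
edges: (11,1,has); (11,8,has); (11,10,has); (12,2,has); (12,8,has); (12,9,has); (13,3,has); (13,9,has); (13,10,has); (14,8,has); (14,9,has); (14,10,has); (18,0,has); (18,15,has); (18,17,has); (19,1,has); (19,15,has); (19,16,has); (20,3,has); (20,16,has); (20,17,has); (21,15,has); (21,16,has); (21,17,has)


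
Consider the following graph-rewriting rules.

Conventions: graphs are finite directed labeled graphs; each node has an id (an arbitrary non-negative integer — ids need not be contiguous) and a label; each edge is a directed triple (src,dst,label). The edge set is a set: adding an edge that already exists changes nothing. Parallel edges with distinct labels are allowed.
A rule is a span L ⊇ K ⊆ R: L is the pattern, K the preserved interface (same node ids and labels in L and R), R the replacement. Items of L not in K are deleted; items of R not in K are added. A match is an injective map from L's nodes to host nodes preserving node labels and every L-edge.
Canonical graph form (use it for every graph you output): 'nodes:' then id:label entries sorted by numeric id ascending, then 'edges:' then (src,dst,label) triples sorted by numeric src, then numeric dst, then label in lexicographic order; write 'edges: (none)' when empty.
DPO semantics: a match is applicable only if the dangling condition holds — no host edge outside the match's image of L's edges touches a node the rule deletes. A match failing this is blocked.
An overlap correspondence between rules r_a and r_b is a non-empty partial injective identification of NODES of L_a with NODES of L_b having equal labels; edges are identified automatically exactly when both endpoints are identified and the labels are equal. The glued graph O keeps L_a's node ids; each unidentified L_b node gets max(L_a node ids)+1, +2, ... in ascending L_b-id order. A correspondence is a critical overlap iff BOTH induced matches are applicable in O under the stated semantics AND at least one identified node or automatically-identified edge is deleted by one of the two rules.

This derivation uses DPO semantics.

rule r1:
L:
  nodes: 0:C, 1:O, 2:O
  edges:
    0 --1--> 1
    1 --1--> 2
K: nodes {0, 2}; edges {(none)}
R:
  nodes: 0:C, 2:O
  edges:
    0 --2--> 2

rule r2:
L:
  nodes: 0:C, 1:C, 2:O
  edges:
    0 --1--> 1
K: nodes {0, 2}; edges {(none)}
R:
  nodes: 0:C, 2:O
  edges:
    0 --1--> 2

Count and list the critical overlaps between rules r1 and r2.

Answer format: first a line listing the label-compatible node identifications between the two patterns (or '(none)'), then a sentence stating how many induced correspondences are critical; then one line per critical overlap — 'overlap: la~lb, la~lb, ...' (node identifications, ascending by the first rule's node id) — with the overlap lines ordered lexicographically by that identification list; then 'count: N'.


label-compatible node identifications between L(r1) and L(r2): 0~0, 0~1, 1~2, 2~2
2 of the induced correspondences are critical overlaps of r1 and r2.
overlap: 0~0, 1~2
overlap: 1~2
count: 2


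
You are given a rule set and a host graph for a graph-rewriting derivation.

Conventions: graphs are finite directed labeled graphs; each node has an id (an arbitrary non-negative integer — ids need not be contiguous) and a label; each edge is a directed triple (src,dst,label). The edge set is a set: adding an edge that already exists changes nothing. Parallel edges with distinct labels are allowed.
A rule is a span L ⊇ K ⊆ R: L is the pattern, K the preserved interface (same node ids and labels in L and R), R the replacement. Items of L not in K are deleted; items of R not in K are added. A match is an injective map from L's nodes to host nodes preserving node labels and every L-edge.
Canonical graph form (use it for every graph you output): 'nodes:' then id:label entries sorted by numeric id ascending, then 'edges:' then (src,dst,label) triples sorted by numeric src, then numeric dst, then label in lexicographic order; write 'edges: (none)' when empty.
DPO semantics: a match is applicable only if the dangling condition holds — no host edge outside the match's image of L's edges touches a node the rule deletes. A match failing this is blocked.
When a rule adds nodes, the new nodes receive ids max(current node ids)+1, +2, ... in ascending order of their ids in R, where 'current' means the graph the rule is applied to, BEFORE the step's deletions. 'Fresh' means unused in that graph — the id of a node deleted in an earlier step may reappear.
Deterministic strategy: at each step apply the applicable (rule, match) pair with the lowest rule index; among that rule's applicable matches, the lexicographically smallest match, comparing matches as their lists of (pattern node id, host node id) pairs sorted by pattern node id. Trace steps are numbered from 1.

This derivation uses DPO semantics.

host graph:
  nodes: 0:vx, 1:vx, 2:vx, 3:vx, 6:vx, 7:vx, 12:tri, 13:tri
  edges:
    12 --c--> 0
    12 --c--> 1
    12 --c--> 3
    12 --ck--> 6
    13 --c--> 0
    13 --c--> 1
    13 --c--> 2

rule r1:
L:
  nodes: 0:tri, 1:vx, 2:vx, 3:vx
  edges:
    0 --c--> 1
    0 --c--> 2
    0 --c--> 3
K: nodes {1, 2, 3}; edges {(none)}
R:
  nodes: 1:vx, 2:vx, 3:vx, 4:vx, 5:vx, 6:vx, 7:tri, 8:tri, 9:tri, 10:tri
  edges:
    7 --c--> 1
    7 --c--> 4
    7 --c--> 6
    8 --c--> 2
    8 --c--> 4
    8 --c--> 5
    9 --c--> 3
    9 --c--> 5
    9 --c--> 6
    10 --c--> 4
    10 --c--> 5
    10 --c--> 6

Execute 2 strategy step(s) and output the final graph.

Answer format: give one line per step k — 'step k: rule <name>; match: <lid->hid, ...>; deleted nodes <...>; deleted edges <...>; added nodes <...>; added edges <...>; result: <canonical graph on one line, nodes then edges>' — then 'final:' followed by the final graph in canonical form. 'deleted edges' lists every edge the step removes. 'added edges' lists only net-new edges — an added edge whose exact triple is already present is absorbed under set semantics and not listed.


step 1: rule r1; match: 0->13, 1->0, 2->1, 3->2; deleted nodes 13; deleted edges (13,0,c); (13,1,c); (13,2,c); added nodes 14, 15, 16, 17, 18, 19, 20; added edges (17,0,c); (17,14,c); (17,16,c); (18,1,c); (18,14,c); (18,15,c); (19,2,c); (19,15,c); (19,16,c); (20,14,c); (20,15,c); (20,16,c); result: nodes: 0:vx, 1:vx, 2:vx, 3:vx, 6:vx, 7:vx, 12:tri, 14:vx, 15:vx, 16:vx, 17:tri, 18:tri, 19:tri, 20:tri edges: (12,0,c); (12,1,c); (12,3,c); (12,6,ck); (17,0,c); (17,14,c); (17,16,c); (18,1,c); (18,14,c); (18,15,c); (19,2,c); (19,15,c); (19,16,c); (20,14,c); (20,15,c); (20,16,c)
step 2: rule r1; match: 0->17, 1->0, 2->14, 3->16; deleted nodes 17; deleted edges (17,0,c); (17,14,c); (17,16,c); added nodes 21, 22, 23, 24, 25, 26, 27; added edges (24,0,c); (24,21,c); (24,23,c); (25,14,c); (25,21,c); (25,22,c); (26,16,c); (26,22,c); (26,23,c); (27,21,c); (27,22,c); (27,23,c); result: nodes: 0:vx, 1:vx, 2:vx, 3:vx, 6:vx, 7:vx, 12:tri, 14:vx, 15:vx, 16:vx, 18:tri, 19:tri, 20:tri, 21:vx, 22:vx, 23:vx, 24:tri, 25:tri, 26:tri, 27:tri edges: (12,0,c); (12,1,c); (12,3,c); (12,6,ck); (18,1,c); (18,14,c); (18,15,c); (19,2,c); (19,15,c); (19,16,c); (20,14,c); (20,15,c); (20,16,c); (24,0,c); (24,21,c); (24,23,c); (25,14,c); (25,21,c); (25,22,c); (26,16,c); (26,22,c); (26,23,c); (27,21,c); (27,22,c); (27,23,c)
final:
nodes: 0:vx, 1:vx, 2:vx, 3:vx, 6:vx, 7:vx, 12:tri, 14:vx, 15:vx, 16:vx, 18:tri, 19:tri, 20:tri, 21:vx, 22:vx, 23:vx, 24:tri, 25:tri, 26:tri, 27:tri
edges: (12,0,c); (12,1,c); (12,3,c); (12,6,ck); (18,1,c); (18,14,c); (18,15,c); (19,2,c); (19,15,c); (19,16,c); (20,14,c); (20,15,c); (20,16,c); (24,0,c); (24,21,c); (24,23,c); (25,14,c); (25,21,c); (25,22,c); (26,16,c); (26,22,c); (26,23,c); (27,21,c); (27,22,c); (27,23,c)


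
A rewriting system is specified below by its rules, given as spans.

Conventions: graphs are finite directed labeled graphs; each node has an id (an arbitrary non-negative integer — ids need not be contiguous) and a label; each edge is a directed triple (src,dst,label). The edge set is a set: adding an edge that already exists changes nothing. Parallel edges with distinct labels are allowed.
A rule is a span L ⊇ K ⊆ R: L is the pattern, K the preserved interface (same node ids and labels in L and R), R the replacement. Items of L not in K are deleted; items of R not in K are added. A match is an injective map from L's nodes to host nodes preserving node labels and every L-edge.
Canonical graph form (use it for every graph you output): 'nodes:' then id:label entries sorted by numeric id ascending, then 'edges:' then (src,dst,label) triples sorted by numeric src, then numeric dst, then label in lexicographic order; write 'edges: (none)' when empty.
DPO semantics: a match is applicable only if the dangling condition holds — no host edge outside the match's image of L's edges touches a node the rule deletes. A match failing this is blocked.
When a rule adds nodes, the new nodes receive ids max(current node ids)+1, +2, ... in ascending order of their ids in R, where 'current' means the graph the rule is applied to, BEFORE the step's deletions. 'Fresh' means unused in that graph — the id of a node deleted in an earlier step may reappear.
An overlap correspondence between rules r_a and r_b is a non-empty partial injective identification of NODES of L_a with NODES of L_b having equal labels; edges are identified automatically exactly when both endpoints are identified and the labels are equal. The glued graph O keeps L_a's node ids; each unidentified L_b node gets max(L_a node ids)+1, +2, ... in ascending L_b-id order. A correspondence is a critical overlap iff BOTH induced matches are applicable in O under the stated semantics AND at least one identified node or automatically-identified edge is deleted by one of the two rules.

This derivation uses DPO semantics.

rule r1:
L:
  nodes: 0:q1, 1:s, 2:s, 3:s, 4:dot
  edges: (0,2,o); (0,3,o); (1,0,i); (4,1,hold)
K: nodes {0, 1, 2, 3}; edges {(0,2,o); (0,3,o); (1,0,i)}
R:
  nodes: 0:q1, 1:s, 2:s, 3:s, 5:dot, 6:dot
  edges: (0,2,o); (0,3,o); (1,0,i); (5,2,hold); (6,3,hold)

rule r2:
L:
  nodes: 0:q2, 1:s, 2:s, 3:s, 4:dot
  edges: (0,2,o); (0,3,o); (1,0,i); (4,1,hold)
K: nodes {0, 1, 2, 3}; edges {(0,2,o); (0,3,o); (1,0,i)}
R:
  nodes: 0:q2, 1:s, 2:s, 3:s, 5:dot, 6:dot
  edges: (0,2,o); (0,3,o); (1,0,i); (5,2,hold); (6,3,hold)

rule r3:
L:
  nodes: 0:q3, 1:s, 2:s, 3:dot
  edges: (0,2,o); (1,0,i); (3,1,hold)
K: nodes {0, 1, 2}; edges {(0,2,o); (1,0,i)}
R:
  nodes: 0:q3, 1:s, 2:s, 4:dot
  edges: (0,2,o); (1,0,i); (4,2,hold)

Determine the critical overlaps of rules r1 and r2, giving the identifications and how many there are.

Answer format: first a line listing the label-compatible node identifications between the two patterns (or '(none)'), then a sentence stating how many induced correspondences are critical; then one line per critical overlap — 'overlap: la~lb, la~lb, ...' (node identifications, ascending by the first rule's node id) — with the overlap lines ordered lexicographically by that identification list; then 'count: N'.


label-compatible node identifications between L(r1) and L(r2): 1~1, 1~2, 1~3, 2~1, 2~2, 2~3, 3~1, 3~2, 3~3, 4~4
7 of the induced correspondences are critical overlaps of r1 and r2.
overlap: 1~1, 2~2, 3~3, 4~4
overlap: 1~1, 2~2, 4~4
overlap: 1~1, 2~3, 3~2, 4~4
overlap: 1~1, 2~3, 4~4
overlap: 1~1, 3~2, 4~4
overlap: 1~1, 3~3, 4~4
overlap: 1~1, 4~4
count: 7


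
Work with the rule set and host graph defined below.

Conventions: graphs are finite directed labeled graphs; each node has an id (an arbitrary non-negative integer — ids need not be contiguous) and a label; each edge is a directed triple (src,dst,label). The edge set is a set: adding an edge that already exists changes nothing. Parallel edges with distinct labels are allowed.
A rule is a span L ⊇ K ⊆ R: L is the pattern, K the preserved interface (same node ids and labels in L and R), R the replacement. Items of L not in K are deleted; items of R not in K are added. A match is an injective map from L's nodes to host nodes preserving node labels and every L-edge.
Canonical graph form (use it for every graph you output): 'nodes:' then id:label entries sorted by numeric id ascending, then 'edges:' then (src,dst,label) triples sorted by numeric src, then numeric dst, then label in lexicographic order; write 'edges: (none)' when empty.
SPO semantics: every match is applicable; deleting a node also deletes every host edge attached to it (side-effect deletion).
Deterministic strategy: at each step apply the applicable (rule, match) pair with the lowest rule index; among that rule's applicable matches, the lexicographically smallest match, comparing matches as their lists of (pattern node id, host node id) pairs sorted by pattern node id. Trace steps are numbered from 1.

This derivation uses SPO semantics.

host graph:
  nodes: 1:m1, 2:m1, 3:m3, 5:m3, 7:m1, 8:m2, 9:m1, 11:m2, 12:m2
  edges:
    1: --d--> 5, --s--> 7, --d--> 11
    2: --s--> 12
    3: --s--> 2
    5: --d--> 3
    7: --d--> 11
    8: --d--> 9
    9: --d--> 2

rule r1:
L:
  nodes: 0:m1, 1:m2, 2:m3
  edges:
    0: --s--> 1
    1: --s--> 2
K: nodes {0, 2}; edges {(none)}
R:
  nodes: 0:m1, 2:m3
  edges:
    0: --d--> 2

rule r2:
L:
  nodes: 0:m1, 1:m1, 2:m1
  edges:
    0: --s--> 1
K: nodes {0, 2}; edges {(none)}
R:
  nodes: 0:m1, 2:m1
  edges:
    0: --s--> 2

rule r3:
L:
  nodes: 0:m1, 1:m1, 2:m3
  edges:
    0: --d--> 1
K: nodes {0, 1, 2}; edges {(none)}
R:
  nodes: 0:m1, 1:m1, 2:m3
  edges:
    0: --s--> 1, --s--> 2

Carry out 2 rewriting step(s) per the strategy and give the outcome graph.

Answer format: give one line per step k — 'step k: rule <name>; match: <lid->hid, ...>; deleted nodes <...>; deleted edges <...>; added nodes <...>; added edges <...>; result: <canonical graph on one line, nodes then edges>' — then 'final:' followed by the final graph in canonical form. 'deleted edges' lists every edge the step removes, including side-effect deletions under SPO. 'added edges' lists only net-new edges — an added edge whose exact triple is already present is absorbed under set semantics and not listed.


step 1: rule r2; match: 0->1, 1->7, 2->2; deleted nodes 7; deleted edges (1,7,s); (7,11,d); added nodes (none); added edges (1,2,s); result: nodes: 1:m1, 2:m1, 3:m3, 5:m3, 8:m2, 9:m1, 11:m2, 12:m2 edges: (1,2,s); (1,5,d); (1,11,d); (2,12,s); (3,2,s); (5,3,d); (8,9,d); (9,2,d)
step 2: rule r2; match: 0->1, 1->2, 2->9; deleted nodes 2; deleted edges (1,2,s); (2,12,s); (3,2,s); (9,2,d); added nodes (none); added edges (1,9,s); result: nodes: 1:m1, 3:m3, 5:m3, 8:m2, 9:m1, 11:m2, 12:m2 edges: (1,5,d); (1,9,s); (1,11,d); (5,3,d); (8,9,d)
final:
nodes: 1:m1, 3:m3, 5:m3, 8:m2, 9:m1, 11:m2, 12:m2
edges: (1,5,d); (1,9,s); (1,11,d); (5,3,d); (8,9,d)


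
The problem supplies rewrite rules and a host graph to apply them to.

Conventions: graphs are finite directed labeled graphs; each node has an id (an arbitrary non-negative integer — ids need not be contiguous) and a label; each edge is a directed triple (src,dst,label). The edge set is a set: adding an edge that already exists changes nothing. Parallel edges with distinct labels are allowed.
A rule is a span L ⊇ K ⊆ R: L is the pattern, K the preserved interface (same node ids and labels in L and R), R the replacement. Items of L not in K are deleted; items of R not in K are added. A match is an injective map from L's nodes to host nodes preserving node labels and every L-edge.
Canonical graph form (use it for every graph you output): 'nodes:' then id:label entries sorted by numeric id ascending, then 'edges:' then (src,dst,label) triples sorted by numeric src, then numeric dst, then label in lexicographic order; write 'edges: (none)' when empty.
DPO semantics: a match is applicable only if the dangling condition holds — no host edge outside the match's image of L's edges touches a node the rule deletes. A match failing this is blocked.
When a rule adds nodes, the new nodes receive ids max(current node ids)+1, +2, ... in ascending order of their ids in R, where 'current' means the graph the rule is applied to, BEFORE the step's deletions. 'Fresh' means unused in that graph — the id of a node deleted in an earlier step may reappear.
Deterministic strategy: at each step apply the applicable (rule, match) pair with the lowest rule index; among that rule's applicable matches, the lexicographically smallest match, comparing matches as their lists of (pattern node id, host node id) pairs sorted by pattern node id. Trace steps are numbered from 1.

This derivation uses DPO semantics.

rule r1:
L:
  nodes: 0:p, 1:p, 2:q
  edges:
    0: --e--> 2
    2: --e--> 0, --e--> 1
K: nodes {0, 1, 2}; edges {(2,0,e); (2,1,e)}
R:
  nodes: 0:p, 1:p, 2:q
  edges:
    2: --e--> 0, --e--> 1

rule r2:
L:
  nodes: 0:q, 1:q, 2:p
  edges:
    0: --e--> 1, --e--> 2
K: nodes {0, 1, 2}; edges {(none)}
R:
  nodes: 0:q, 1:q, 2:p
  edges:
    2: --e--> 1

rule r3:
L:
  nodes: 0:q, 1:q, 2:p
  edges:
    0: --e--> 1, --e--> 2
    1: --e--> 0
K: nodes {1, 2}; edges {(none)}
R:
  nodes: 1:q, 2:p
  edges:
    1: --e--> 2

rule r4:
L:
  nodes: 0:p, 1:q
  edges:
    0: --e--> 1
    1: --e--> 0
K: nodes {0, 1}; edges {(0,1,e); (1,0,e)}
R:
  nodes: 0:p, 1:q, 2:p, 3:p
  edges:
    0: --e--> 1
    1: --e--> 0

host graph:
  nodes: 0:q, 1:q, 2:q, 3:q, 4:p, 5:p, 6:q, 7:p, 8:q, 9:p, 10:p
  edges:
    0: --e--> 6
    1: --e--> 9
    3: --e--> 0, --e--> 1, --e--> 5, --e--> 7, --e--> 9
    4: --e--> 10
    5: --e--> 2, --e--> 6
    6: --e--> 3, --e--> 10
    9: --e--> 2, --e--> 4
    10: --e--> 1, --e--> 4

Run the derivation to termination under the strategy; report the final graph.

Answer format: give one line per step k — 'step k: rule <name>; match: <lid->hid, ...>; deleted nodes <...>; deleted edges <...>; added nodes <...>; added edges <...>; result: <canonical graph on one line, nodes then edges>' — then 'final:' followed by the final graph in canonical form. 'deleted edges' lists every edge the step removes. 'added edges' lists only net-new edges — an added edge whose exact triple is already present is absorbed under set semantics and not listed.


step 1: rule r2; match: 0->3, 1->0, 2->5; deleted nodes (none); deleted edges (3,0,e); (3,5,e); added nodes (none); added edges (5,0,e); result: nodes: 0:q, 1:q, 2:q, 3:q, 4:p, 5:p, 6:q, 7:p, 8:q, 9:p, 10:p edges: (0,6,e); (1,9,e); (3,1,e); (3,7,e); (3,9,e); (4,10,e); (5,0,e); (5,2,e); (5,6,e); (6,3,e); (6,10,e); (9,2,e); (9,4,e); (10,1,e); (10,4,e)
step 2: rule r2; match: 0->3, 1->1, 2->7; deleted nodes (none); deleted edges (3,1,e); (3,7,e); added nodes (none); added edges (7,1,e); result: nodes: 0:q, 1:q, 2:q, 3:q, 4:p, 5:p, 6:q, 7:p, 8:q, 9:p, 10:p edges: (0,6,e); (1,9,e); (3,9,e); (4,10,e); (5,0,e); (5,2,e); (5,6,e); (6,3,e); (6,10,e); (7,1,e); (9,2,e); (9,4,e); (10,1,e); (10,4,e)
step 3: rule r2; match: 0->6, 1->3, 2->10; deleted nodes (none); deleted edges (6,3,e); (6,10,e); added nodes (none); added edges (10,3,e); result: nodes: 0:q, 1:q, 2:q, 3:q, 4:p, 5:p, 6:q, 7:p, 8:q, 9:p, 10:p edges: (0,6,e); (1,9,e); (3,9,e); (4,10,e); (5,0,e); (5,2,e); (5,6,e); (7,1,e); (9,2,e); (9,4,e); (10,1,e); (10,3,e); (10,4,e)
final:
nodes: 0:q, 1:q, 2:q, 3:q, 4:p, 5:p, 6:q, 7:p, 8:q, 9:p, 10:p
edges: (0,6,e); (1,9,e); (3,9,e); (4,10,e); (5,0,e); (5,2,e); (5,6,e); (7,1,e); (9,2,e); (9,4,e); (10,1,e); (10,3,e); (10,4,e)
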